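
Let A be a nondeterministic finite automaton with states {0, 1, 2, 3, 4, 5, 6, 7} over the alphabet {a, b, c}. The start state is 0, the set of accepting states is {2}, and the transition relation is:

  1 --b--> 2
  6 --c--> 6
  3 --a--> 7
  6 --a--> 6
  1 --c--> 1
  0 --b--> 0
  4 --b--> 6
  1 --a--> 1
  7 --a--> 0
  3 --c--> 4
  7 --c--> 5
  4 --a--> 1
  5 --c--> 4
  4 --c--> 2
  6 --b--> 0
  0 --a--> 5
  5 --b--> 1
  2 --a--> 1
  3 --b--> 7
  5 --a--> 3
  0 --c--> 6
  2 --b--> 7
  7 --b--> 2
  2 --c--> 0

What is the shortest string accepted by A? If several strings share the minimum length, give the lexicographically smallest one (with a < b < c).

A breadth-first search from 0 reaches an accepting state first via the path 0 → 5 → 1 → 2 on input abb.
No string of length < 3 is accepted (BFS exhausts all shorter strings without reaching an accepting state), and abb is the lexicographically least accepting string of length 3.

abb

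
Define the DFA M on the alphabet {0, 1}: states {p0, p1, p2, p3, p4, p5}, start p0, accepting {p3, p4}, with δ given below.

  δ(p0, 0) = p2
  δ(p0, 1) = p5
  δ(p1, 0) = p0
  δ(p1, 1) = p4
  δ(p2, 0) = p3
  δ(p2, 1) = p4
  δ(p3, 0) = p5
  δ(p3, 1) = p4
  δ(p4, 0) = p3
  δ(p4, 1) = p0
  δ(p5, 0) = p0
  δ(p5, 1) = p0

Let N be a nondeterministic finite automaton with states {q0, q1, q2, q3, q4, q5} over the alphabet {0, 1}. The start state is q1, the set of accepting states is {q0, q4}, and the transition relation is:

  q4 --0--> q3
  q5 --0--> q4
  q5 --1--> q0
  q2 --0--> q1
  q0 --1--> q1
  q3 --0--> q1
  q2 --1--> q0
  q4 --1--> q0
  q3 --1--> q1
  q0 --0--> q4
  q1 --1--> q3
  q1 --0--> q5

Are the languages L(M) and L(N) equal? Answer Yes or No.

Yes

Exploring the product automaton M × N from the start pair (p0, q1), following both machines on each input symbol, reaches 5 state pairs: (p0, q1), (p2, q5), (p5, q3), (p3, q4), (p4, q0).
M accepts in {p3, p4} and N accepts in {q0, q4}. In every reachable pair the two components are either both accepting — (p3, q4), (p4, q0) — or both non-accepting, so no string is accepted by exactly one of the machines: L(M) \ L(N) and L(N) \ L(M) are both empty.
Hence every string is accepted by M iff it is accepted by N, and the two languages coincide.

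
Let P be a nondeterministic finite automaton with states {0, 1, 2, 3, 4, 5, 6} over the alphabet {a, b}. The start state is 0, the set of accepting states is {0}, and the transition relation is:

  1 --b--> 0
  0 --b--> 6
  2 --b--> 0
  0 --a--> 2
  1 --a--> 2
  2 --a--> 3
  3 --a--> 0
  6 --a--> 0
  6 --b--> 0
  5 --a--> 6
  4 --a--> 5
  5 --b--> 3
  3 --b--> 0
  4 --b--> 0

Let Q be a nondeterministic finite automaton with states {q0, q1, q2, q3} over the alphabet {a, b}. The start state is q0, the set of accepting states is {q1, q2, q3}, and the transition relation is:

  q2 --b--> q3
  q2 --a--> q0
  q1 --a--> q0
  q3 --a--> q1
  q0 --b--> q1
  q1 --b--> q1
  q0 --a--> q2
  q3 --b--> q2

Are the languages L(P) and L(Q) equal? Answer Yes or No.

The empty string ε is accepted by P but rejected by Q.
So L(P) ≠ L(Q).

No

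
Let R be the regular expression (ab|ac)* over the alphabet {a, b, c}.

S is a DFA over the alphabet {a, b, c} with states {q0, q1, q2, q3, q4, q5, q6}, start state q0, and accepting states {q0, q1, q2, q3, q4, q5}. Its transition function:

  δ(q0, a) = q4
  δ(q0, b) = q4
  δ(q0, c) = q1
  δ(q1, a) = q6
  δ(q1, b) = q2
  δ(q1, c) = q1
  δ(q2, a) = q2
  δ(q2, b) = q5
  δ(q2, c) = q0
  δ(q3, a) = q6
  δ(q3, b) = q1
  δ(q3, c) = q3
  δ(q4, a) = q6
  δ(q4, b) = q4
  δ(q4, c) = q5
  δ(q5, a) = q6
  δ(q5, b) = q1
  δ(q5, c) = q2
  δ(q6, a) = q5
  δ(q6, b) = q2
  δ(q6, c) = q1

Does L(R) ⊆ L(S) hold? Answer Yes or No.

Yes

Converting the expression R to a DFA (subset construction, then merging equivalent states) gives the minimal DFA with states {r0, r1, r2}, start state r0, accepting states {r0} and transitions r0: a→r1, b→r2, c→r2; r1: a→r2, b→r0, c→r0; r2: a→r2, b→r2, c→r2.
Exploring the product automaton R × S from the start pair (r0, q0), following both machines on each input symbol, reaches 14 state pairs: (r0, q0), (r1, q4), (r2, q4), (r2, q1), (r2, q6), (r0, q4), (r0, q5), (r2, q5), (r2, q2), (r1, q6), (r2, q0), (r0, q2), (r0, q1), (r1, q2).
R accepts in {r0} and S accepts in {q0, q1, q2, q3, q4, q5}. The reachable pairs whose R-component is accepting are (r0, q0), (r0, q4), (r0, q5), (r0, q2), (r0, q1); in each of them the S-component is accepting too, so the product for L(R) \ L(S) (R-component accepting, S-component rejecting) has no reachable accepting pair and the difference is empty.
Hence every string in L(R) is also in L(S).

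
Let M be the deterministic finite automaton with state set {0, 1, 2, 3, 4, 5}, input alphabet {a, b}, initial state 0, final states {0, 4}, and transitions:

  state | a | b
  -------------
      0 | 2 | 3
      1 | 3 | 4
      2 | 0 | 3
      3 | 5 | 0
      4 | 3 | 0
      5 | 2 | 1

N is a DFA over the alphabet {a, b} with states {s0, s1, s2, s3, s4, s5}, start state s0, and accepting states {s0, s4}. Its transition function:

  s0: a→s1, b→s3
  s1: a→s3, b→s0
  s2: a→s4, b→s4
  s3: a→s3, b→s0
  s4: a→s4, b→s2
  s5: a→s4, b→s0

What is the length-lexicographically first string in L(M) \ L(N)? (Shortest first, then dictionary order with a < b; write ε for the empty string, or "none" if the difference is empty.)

aa

The string aa is accepted by M but not by N.
No shorter string lies in the difference, and aa is the lexicographically first length-2 string in L(M) \ L(N).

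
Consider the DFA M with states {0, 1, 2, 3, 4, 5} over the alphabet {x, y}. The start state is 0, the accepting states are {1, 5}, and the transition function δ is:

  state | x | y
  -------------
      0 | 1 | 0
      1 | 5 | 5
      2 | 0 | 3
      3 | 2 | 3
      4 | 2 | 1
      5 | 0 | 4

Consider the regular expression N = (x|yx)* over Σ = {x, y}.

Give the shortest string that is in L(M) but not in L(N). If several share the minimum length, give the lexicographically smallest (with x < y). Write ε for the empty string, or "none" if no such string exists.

The string xy is accepted by M but not by N.
No shorter string lies in the difference, and xy is the lexicographically first length-2 string in L(M) \ L(N).

xy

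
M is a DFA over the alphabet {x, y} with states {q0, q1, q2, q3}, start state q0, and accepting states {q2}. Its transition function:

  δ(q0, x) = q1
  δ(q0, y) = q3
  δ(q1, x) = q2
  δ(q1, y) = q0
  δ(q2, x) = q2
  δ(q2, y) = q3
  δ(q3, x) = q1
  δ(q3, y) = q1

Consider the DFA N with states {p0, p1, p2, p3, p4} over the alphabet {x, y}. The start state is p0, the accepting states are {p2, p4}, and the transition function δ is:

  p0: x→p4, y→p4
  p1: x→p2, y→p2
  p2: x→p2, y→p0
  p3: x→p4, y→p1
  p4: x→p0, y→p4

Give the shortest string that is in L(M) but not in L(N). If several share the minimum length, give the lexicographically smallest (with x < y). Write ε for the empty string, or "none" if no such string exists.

xx

The string xx is accepted by M but not by N.
No shorter string lies in the difference, and xx is the lexicographically first length-2 string in L(M) \ L(N).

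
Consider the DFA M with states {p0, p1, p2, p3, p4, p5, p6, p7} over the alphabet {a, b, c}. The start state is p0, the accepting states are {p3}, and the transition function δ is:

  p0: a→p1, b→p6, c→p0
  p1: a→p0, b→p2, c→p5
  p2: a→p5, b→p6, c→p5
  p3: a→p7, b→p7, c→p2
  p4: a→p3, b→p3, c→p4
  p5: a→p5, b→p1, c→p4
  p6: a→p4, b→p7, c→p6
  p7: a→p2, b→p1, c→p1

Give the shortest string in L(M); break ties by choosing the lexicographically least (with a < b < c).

baa

A breadth-first search from p0 reaches an accepting state first via the path p0 → p6 → p4 → p3 on input baa.
No string of length < 3 is accepted (BFS exhausts all shorter strings without reaching an accepting state), and baa is the lexicographically least accepting string of length 3.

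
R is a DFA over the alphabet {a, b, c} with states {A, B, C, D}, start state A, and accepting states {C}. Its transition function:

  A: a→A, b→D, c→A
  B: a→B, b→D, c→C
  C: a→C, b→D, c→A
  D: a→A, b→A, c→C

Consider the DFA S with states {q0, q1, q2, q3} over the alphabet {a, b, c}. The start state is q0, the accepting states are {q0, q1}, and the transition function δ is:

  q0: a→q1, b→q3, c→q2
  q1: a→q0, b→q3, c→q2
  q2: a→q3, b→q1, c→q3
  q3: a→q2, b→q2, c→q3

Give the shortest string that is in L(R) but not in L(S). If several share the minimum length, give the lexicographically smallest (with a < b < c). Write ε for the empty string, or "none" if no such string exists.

The string bc is accepted by R but not by S.
No shorter string lies in the difference, and bc is the lexicographically first length-2 string in L(R) \ L(S).

bc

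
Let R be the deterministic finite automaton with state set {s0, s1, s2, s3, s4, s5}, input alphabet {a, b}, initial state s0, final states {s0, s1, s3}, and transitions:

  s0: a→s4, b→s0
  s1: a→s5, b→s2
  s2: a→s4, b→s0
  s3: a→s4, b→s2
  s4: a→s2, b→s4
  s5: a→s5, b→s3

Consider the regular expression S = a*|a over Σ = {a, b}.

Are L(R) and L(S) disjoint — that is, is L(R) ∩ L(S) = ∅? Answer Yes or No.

The empty string ε is accepted by both R and S.
Hence L(R) ∩ L(S) ≠ ∅.

No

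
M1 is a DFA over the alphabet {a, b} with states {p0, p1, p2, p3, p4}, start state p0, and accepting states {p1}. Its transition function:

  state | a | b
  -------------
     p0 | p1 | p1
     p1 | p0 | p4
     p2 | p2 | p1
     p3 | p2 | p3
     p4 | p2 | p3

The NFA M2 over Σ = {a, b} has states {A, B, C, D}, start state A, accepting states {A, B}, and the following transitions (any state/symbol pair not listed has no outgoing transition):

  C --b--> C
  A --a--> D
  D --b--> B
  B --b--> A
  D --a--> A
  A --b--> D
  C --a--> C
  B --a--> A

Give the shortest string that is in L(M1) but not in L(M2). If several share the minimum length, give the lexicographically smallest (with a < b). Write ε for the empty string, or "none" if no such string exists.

The string a is accepted by M1 but not by M2.
No shorter string lies in the difference, and a is the lexicographically first length-1 string in L(M1) \ L(M2).

a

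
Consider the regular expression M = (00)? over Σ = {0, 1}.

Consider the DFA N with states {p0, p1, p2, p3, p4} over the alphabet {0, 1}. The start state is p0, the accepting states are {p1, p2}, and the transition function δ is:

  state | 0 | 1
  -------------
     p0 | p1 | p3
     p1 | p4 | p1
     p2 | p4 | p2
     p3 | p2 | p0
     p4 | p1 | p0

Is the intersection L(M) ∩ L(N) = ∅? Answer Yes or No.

Converting the expression M to a DFA (subset construction, then merging equivalent states) gives the minimal DFA with states {m0, m1, m2, m3}, start state m0, accepting states {m0, m3} and transitions m0: 0→m1, 1→m2; m1: 0→m3, 1→m2; m2: 0→m2, 1→m2; m3: 0→m2, 1→m2.
Exploring the product automaton M × N from the start pair (m0, p0), following both machines on each input symbol, reaches 8 state pairs: (m0, p0), (m1, p1), (m2, p3), (m3, p4), (m2, p1), (m2, p2), (m2, p0), (m2, p4).
M accepts in {m0, m3} and N accepts in {p1, p2}; no reachable pair has both components accepting, so no string drives both machines to acceptance simultaneously and L(M) ∩ L(N) = ∅.
So no string is accepted by both, and the intersection is empty.

Yes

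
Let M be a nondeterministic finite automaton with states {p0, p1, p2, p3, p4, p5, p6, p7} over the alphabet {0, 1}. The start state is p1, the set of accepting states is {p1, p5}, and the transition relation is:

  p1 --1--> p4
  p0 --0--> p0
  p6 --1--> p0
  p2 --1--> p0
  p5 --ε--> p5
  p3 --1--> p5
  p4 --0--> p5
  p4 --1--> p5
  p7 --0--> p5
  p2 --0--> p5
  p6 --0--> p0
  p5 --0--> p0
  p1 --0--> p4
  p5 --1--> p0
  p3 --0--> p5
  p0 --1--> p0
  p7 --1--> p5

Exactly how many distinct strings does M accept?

5

The useful subgraph on states {p1, p4, p5} is acyclic, so L(M) is finite; the longest accepting path visits 3 useful states, giving maximum string length 2.
Counting accepting paths from p1 by length: 1 of length 0, 4 of length 2. Total 5.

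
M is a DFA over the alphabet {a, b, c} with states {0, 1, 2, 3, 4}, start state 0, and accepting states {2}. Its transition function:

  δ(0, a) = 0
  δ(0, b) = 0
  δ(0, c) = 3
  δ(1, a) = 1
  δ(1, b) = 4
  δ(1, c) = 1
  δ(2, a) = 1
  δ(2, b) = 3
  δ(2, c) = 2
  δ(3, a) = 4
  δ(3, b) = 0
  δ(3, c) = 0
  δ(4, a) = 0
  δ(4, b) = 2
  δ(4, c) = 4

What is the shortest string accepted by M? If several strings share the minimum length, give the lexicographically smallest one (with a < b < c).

cab

A breadth-first search from 0 reaches an accepting state first via the path 0 → 3 → 4 → 2 on input cab.
No string of length < 3 is accepted (BFS exhausts all shorter strings without reaching an accepting state), and cab is the lexicographically least accepting string of length 3.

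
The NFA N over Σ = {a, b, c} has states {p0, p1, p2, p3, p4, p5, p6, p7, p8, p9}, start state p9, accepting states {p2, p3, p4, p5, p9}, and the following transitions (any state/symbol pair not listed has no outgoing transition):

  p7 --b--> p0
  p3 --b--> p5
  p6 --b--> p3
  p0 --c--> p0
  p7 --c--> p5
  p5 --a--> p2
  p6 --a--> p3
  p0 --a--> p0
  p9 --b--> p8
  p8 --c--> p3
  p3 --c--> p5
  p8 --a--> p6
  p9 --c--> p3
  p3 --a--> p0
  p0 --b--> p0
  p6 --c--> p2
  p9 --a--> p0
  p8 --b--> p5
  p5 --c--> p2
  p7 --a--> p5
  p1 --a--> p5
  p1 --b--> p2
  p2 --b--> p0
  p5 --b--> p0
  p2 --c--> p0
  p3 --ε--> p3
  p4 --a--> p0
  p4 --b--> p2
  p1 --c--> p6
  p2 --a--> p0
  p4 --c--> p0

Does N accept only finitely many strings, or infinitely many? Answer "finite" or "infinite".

finite

The useful states (reachable from p9 and able to reach an accepting state) are {p2, p3, p5, p6, p8, p9}.
Restricted to these states the transition graph has no cycle, so every accepting path has bounded length and L is finite.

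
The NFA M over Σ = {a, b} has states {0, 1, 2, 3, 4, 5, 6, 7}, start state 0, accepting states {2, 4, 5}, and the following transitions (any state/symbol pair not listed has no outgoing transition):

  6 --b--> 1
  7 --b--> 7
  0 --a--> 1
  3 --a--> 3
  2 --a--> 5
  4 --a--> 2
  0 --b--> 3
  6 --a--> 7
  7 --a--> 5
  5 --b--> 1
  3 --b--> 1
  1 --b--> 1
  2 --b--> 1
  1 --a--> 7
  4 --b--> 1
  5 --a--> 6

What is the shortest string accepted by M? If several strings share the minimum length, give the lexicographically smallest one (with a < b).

A breadth-first search from 0 reaches an accepting state first via the path 0 → 1 → 7 → 5 on input aaa.
No string of length < 3 is accepted (BFS exhausts all shorter strings without reaching an accepting state), and aaa is the lexicographically least accepting string of length 3.

aaa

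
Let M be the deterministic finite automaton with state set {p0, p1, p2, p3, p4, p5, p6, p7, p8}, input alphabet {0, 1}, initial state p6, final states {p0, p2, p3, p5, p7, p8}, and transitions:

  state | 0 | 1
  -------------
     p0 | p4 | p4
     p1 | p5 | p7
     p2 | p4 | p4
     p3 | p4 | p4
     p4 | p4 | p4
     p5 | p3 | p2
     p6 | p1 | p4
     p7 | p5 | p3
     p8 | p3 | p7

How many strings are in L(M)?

8

The useful subgraph on states {p1, p2, p3, p5, p6, p7} is acyclic, so L(M) is finite; the longest accepting path visits 5 useful states, giving maximum string length 4.
Counting accepting paths from p6 by length: 2 of length 2, 4 of length 3, 2 of length 4. Total 8.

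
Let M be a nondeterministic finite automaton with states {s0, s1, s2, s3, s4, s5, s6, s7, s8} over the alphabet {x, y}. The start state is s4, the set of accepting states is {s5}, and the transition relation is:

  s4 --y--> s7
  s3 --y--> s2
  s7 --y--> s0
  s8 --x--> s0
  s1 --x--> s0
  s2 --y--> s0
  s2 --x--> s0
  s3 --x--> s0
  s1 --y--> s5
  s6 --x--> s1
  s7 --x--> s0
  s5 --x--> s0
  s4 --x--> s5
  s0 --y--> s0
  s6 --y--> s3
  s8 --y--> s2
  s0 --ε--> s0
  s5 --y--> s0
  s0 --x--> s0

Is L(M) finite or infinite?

The useful states (reachable from s4 and able to reach an accepting state) are {s4, s5}.
Restricted to these states the transition graph has no cycle, so every accepting path has bounded length and L is finite.

finite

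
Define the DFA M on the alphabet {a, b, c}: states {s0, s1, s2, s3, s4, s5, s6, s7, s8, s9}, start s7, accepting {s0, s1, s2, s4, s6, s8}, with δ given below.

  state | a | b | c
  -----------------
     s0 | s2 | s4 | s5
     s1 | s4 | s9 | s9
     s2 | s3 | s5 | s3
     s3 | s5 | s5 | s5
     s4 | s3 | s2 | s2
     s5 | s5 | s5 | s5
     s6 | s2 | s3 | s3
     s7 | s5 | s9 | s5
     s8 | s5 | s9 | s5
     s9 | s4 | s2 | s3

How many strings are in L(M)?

4

The useful subgraph on states {s2, s4, s7, s9} is acyclic, so L(M) is finite; the longest accepting path visits 4 useful states, giving maximum string length 3.
Counting accepting paths from s7 by length: 2 of length 2, 2 of length 3. Total 4.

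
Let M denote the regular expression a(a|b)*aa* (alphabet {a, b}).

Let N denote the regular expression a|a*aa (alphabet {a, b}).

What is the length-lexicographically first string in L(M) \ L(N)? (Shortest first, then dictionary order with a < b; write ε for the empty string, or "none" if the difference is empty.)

aba

The string aba is accepted by M but not by N.
No shorter string lies in the difference, and aba is the lexicographically first length-3 string in L(M) \ L(N).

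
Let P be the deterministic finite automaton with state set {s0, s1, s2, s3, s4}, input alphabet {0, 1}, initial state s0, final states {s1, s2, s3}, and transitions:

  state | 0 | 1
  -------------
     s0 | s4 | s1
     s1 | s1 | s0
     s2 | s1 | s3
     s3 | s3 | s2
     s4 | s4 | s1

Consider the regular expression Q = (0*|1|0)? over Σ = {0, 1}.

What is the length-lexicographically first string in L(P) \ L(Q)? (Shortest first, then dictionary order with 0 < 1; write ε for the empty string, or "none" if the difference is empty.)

01

The string 01 is accepted by P but not by Q.
No shorter string lies in the difference, and 01 is the lexicographically first length-2 string in L(P) \ L(Q).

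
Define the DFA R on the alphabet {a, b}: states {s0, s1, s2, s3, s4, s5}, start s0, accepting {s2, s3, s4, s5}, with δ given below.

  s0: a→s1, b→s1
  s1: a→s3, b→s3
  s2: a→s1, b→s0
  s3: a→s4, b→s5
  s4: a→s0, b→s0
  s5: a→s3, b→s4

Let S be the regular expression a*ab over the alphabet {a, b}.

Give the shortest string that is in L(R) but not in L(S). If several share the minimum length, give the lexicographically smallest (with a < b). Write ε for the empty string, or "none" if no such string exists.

aa

The string aa is accepted by R but not by S.
No shorter string lies in the difference, and aa is the lexicographically first length-2 string in L(R) \ L(S).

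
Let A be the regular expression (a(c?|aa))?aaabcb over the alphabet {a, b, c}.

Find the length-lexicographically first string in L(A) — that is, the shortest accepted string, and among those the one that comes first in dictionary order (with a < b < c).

By inspection of the expression, no string of length less than 6 matches, and aaabcb is the lexicographically first match of length 6.

aaabcb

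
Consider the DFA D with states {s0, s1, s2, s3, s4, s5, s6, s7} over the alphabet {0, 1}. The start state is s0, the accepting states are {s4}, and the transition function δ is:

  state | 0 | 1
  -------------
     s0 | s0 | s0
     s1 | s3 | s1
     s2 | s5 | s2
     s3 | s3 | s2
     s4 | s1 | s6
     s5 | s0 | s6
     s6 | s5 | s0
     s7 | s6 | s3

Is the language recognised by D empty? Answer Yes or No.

Yes

The states reachable from the start state are {s0}.
None of the accepting states {s4} is reachable, so no string is accepted and L(D) = ∅.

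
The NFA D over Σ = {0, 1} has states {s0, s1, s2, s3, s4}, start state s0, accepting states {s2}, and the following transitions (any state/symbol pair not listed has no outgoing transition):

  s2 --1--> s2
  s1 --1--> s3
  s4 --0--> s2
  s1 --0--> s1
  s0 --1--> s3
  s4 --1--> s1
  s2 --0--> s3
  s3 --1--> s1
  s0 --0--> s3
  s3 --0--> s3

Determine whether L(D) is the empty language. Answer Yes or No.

The states reachable from the start state are {s0, s1, s3}.
None of the accepting states {s2} is reachable, so no string is accepted and L(D) = ∅.

Yes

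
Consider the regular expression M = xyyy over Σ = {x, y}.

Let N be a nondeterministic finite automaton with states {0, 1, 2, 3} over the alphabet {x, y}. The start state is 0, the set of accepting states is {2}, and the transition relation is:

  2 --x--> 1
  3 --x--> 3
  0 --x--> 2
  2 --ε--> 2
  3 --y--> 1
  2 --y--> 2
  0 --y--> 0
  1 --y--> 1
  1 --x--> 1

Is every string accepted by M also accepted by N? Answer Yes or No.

Yes

Converting the expression M to a DFA (subset construction, then merging equivalent states) gives the minimal DFA with states {m0, m1, m2, m3, m4, m5}, start state m0, accepting states {m5} and transitions m0: x→m1, y→m2; m1: x→m2, y→m3; m2: x→m2, y→m2; m3: x→m2, y→m4; m4: x→m2, y→m5; m5: x→m2, y→m2.
Exploring the product automaton M × N from the start pair (m0, 0), following both machines on each input symbol, reaches 8 state pairs: (m0, 0), (m1, 2), (m2, 0), (m2, 1), (m3, 2), (m2, 2), (m4, 2), (m5, 2).
M accepts in {m5} and N accepts in {2}. The reachable pairs whose M-component is accepting are (m5, 2); in each of them the N-component is accepting too, so the product for L(M) \ L(N) (M-component accepting, N-component rejecting) has no reachable accepting pair and the difference is empty.
Hence every string in L(M) is also in L(N).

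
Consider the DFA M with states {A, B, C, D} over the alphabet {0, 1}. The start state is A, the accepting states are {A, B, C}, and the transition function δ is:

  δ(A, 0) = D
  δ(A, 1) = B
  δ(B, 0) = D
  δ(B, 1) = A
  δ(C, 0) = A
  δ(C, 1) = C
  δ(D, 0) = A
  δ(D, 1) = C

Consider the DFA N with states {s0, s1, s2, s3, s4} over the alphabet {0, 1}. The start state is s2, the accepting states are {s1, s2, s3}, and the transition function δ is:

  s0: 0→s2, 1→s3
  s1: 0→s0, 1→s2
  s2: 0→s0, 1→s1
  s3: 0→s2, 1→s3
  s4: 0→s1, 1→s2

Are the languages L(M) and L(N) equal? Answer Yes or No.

Exploring the product automaton M × N from the start pair (A, s2), following both machines on each input symbol, reaches 4 state pairs: (A, s2), (D, s0), (B, s1), (C, s3).
M accepts in {A, B, C} and N accepts in {s1, s2, s3}. In every reachable pair the two components are either both accepting — (A, s2), (B, s1), (C, s3) — or both non-accepting, so no string is accepted by exactly one of the machines: L(M) \ L(N) and L(N) \ L(M) are both empty.
Hence every string is accepted by M iff it is accepted by N, and the two languages coincide.

Yes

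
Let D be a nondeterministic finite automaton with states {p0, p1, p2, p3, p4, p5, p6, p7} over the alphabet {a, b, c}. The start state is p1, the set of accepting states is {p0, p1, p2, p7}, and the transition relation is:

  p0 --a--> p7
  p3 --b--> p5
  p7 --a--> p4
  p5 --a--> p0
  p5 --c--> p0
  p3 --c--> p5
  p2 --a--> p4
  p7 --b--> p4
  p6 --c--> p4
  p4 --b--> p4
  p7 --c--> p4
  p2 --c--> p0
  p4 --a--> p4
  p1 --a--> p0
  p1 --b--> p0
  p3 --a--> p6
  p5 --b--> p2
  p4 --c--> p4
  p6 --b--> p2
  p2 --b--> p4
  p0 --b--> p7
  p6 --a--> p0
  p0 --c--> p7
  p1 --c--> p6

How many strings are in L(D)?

The useful subgraph on states {p0, p1, p2, p6, p7} is acyclic, so L(D) is finite; the longest accepting path visits 5 useful states, giving maximum string length 4.
Counting accepting paths from p1 by length: 1 of length 0, 2 of length 1, 8 of length 2, 4 of length 3, 3 of length 4. Total 18.

18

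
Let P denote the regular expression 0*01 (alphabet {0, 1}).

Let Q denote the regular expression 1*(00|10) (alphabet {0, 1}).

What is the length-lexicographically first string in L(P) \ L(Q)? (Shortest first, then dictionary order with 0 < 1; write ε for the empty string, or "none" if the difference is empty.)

The string 01 is accepted by P but not by Q.
No shorter string lies in the difference, and 01 is the lexicographically first length-2 string in L(P) \ L(Q).

01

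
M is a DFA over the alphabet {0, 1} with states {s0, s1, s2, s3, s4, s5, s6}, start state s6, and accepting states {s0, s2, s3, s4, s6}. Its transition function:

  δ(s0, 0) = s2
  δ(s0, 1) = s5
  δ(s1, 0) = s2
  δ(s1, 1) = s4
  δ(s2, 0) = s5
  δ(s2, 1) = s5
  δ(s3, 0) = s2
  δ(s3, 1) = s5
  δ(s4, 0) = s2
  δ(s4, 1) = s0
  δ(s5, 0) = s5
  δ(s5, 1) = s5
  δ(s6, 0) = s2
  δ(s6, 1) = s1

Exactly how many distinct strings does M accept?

7

The useful subgraph on states {s0, s1, s2, s4, s6} is acyclic, so L(M) is finite; the longest accepting path visits 5 useful states, giving maximum string length 4.
Counting accepting paths from s6 by length: 1 of length 0, 1 of length 1, 2 of length 2, 2 of length 3, 1 of length 4. Total 7.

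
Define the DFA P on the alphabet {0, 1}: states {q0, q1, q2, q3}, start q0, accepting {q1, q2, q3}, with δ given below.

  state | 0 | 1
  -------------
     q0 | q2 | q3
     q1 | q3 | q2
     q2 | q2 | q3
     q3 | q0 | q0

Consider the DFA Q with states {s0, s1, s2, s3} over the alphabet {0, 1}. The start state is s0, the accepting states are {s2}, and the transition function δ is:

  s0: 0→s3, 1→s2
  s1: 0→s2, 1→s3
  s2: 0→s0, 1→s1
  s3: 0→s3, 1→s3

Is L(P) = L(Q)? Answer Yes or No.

No

The string 0 is accepted by P but rejected by Q.
So L(P) ≠ L(Q).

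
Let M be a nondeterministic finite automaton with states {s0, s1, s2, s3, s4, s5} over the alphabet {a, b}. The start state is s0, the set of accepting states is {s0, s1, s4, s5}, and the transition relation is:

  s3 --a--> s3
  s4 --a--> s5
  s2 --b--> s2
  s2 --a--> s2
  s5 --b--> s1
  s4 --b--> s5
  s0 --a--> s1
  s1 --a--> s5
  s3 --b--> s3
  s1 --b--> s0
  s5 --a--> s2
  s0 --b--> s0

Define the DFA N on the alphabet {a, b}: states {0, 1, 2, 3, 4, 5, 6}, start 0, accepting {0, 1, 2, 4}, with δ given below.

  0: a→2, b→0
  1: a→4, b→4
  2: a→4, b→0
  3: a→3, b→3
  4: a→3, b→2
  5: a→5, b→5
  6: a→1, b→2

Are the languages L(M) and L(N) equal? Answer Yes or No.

Yes

Exploring the product automaton M × N from the start pair (s0, 0), following both machines on each input symbol, reaches 4 state pairs: (s0, 0), (s1, 2), (s5, 4), (s2, 3).
M accepts in {s0, s1, s4, s5} and N accepts in {0, 1, 2, 4}. In every reachable pair the two components are either both accepting — (s0, 0), (s1, 2), (s5, 4) — or both non-accepting, so no string is accepted by exactly one of the machines: L(M) \ L(N) and L(N) \ L(M) are both empty.
Hence every string is accepted by M iff it is accepted by N, and the two languages coincide.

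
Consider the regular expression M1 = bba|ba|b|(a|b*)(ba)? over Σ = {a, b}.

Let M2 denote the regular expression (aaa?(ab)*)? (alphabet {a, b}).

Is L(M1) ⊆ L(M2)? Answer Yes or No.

The string a is in L(M1) but not in L(M2).
So L(M1) ⊄ L(M2).

No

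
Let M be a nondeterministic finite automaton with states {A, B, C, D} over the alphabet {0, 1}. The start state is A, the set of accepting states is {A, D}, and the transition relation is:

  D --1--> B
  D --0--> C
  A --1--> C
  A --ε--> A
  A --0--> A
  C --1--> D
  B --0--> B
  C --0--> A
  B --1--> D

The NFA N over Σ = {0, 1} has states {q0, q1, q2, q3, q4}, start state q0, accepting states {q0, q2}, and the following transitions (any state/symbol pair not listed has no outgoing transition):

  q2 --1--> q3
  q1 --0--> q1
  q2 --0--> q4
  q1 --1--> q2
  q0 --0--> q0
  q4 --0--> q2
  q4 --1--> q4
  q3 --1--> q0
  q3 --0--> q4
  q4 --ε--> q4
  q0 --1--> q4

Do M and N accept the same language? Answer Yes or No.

No

The string 11 is accepted by M but rejected by N.
So L(M) ≠ L(N).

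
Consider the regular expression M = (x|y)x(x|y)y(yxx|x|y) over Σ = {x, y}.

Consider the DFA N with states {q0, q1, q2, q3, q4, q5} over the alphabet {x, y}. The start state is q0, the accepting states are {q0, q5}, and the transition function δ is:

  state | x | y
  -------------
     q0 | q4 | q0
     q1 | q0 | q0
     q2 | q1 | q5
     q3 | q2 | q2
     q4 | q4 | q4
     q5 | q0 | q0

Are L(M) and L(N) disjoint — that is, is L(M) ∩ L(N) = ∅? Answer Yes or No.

Yes

Converting the expression M to a DFA (subset construction, then merging equivalent states) gives the minimal DFA with states {m0, m1, m2, m3, m4, m5, m6, m7, m8}, start state m0, accepting states {m6, m7} and transitions m0: x→m1, y→m1; m1: x→m2, y→m3; m2: x→m4, y→m4; m3: x→m3, y→m3; m4: x→m3, y→m5; m5: x→m6, y→m7; m6: x→m3, y→m3; m7: x→m8, y→m3; m8: x→m6, y→m3.
Exploring the product automaton M × N from the start pair (m0, q0), following both machines on each input symbol, reaches 11 state pairs: (m0, q0), (m1, q4), (m1, q0), (m2, q4), (m3, q4), (m3, q0), (m4, q4), (m5, q4), (m6, q4), (m7, q4), (m8, q4).
M accepts in {m6, m7} and N accepts in {q0, q5}; no reachable pair has both components accepting, so no string drives both machines to acceptance simultaneously and L(M) ∩ L(N) = ∅.
So no string is accepted by both, and the intersection is empty.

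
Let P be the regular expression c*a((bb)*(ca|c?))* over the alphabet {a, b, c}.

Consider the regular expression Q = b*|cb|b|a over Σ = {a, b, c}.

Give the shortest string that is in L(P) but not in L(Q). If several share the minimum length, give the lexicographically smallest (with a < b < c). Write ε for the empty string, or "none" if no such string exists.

The string ac is accepted by P but not by Q.
No shorter string lies in the difference, and ac is the lexicographically first length-2 string in L(P) \ L(Q).

ac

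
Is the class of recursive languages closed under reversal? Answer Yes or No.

Yes

Reverse the input on the tape and then run the decider for L; this halts and accepts exactly Lᴿ.
So the recursive languages are closed under reversal.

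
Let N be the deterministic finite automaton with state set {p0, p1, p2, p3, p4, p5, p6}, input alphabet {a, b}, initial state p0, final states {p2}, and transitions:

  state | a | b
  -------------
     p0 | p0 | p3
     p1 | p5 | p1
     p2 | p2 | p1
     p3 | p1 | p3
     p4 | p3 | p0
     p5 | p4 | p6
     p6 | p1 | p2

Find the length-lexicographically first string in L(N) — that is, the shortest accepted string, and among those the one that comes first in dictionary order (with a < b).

baabb

A breadth-first search from p0 reaches an accepting state first via the path p0 → p3 → p1 → p5 → p6 → p2 on input baabb.
No string of length < 5 is accepted (BFS exhausts all shorter strings without reaching an accepting state), and baabb is the lexicographically least accepting string of length 5.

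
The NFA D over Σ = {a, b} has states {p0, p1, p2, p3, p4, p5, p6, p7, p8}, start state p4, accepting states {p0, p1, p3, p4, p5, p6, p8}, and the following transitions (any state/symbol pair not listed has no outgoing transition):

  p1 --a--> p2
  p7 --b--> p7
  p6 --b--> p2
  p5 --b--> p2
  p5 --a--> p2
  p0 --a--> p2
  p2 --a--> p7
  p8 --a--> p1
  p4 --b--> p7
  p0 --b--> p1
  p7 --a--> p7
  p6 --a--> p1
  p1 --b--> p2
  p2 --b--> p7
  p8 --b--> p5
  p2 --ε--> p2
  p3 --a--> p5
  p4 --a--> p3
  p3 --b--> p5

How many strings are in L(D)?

The useful subgraph on states {p3, p4, p5} is acyclic, so L(D) is finite; the longest accepting path visits 3 useful states, giving maximum string length 2.
Counting accepting paths from p4 by length: 1 of length 0, 1 of length 1, 2 of length 2. Total 4.

4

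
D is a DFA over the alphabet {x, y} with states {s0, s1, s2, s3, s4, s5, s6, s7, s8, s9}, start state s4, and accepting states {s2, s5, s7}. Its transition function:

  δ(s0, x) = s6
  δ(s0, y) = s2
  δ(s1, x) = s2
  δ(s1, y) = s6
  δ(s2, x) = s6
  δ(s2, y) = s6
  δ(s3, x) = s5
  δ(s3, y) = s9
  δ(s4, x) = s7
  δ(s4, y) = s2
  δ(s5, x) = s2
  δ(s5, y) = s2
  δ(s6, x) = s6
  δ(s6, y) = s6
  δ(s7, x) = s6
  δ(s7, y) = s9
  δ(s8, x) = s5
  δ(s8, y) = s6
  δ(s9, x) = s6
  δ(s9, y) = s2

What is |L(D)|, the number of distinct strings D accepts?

3

The useful subgraph on states {s2, s4, s7, s9} is acyclic, so L(D) is finite; the longest accepting path visits 4 useful states, giving maximum string length 3.
Counting accepting paths from s4 by length: 2 of length 1, 1 of length 3. Total 3.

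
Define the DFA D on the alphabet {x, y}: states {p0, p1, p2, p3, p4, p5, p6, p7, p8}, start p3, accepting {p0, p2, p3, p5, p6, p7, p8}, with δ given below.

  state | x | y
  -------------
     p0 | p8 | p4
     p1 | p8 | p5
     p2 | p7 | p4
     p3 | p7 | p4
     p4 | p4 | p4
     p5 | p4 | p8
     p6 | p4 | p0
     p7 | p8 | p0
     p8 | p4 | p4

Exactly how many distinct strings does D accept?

5

The useful subgraph on states {p0, p3, p7, p8} is acyclic, so L(D) is finite; the longest accepting path visits 4 useful states, giving maximum string length 3.
Counting accepting paths from p3 by length: 1 of length 0, 1 of length 1, 2 of length 2, 1 of length 3. Total 5.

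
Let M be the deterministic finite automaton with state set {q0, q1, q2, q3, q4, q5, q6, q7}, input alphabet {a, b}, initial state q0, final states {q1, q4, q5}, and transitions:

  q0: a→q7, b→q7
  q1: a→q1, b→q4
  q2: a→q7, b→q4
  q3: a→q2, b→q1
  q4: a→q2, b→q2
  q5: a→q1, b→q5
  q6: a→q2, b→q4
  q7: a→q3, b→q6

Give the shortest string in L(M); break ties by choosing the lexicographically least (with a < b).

A breadth-first search from q0 reaches an accepting state first via the path q0 → q7 → q3 → q1 on input aab.
No string of length < 3 is accepted (BFS exhausts all shorter strings without reaching an accepting state), and aab is the lexicographically least accepting string of length 3.

aab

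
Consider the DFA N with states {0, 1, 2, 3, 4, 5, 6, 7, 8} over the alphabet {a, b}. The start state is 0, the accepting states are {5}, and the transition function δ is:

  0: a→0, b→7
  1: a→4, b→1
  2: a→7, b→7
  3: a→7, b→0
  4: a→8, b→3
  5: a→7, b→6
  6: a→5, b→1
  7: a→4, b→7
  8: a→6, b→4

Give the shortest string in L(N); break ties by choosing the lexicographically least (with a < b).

baaaa

A breadth-first search from 0 reaches an accepting state first via the path 0 → 7 → 4 → 8 → 6 → 5 on input baaaa.
No string of length < 5 is accepted (BFS exhausts all shorter strings without reaching an accepting state), and baaaa is the lexicographically least accepting string of length 5.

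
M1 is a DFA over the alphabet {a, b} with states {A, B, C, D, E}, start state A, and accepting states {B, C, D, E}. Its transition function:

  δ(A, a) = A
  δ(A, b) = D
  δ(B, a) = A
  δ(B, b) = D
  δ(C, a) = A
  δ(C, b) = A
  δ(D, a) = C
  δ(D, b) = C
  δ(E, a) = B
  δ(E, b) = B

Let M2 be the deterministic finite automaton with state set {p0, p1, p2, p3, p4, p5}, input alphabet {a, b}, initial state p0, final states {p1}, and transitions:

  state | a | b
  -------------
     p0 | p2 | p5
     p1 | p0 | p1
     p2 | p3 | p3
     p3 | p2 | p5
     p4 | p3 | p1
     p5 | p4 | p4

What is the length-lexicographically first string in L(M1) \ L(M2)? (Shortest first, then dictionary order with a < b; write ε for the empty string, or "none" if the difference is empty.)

b

The string b is accepted by M1 but not by M2.
No shorter string lies in the difference, and b is the lexicographically first length-1 string in L(M1) \ L(M2).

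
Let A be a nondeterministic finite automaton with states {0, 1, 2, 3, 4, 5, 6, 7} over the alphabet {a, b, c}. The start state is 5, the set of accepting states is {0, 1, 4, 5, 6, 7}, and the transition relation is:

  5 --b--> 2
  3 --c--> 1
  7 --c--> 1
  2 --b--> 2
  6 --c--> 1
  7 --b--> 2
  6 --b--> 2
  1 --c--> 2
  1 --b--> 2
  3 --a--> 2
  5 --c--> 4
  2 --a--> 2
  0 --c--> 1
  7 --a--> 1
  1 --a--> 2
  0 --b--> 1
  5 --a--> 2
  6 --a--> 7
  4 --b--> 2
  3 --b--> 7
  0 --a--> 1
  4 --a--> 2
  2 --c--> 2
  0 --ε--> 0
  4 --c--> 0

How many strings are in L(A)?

The useful subgraph on states {0, 1, 4, 5} is acyclic, so L(A) is finite; the longest accepting path visits 4 useful states, giving maximum string length 3.
Counting accepting paths from 5 by length: 1 of length 0, 1 of length 1, 1 of length 2, 3 of length 3. Total 6.

6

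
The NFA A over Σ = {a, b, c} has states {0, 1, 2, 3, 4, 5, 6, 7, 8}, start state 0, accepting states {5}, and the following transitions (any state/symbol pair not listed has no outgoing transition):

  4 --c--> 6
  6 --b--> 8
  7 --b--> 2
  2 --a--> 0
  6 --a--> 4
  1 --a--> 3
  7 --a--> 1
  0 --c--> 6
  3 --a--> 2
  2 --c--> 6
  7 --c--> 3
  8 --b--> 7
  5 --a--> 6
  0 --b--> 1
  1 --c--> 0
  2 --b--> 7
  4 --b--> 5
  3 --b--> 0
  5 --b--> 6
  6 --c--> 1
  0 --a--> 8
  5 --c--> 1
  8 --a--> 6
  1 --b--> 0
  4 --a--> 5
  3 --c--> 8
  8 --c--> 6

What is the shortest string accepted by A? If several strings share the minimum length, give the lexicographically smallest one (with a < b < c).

caa

A breadth-first search from 0 reaches an accepting state first via the path 0 → 6 → 4 → 5 on input caa.
No string of length < 3 is accepted (BFS exhausts all shorter strings without reaching an accepting state), and caa is the lexicographically least accepting string of length 3.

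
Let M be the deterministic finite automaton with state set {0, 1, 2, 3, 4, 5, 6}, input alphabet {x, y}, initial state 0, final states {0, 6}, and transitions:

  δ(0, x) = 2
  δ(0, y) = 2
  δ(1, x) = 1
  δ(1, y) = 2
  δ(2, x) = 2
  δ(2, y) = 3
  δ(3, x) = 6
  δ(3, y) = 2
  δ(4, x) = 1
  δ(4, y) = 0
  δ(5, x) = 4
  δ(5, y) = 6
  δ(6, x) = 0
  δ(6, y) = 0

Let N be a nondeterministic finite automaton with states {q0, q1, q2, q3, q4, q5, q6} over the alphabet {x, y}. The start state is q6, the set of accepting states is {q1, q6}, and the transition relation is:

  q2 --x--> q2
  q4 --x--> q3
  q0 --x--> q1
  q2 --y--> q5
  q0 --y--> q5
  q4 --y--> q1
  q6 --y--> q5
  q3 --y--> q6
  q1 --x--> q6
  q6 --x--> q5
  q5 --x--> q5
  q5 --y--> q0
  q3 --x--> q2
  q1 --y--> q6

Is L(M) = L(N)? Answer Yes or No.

Exploring the product automaton M × N from the start pair (0, q6), following both machines on each input symbol, reaches 4 state pairs: (0, q6), (2, q5), (3, q0), (6, q1).
M accepts in {0, 6} and N accepts in {q1, q6}. In every reachable pair the two components are either both accepting — (0, q6), (6, q1) — or both non-accepting, so no string is accepted by exactly one of the machines: L(M) \ L(N) and L(N) \ L(M) are both empty.
Hence every string is accepted by M iff it is accepted by N, and the two languages coincide.

Yes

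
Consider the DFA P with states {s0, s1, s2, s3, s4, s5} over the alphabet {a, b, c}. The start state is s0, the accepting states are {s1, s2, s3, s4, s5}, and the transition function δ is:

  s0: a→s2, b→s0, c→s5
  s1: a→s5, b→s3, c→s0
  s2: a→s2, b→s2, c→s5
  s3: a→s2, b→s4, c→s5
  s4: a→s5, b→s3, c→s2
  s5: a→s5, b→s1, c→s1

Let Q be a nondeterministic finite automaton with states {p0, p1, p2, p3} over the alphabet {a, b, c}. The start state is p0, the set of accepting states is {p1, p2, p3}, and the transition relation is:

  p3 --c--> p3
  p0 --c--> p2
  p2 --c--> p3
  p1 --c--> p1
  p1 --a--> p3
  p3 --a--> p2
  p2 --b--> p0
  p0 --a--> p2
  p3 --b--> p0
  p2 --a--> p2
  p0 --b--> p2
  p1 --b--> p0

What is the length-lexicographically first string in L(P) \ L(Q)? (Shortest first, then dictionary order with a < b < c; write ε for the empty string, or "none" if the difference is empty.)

The string ab is accepted by P but not by Q.
No shorter string lies in the difference, and ab is the lexicographically first length-2 string in L(P) \ L(Q).

ab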